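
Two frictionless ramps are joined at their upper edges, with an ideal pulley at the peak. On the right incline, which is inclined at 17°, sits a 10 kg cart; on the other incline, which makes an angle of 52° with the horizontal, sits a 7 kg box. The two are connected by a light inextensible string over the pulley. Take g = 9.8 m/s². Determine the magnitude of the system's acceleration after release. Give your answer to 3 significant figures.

Resolve each weight along its own incline: the 10 kg mass has component 10 × 9.8 × sin 17° = 28.652 N down its slope, and the 7 kg mass has 7 × 9.8 × sin 52° = 54.058 N down its slope.
The 7 kg side's 54.058 N exceeds the other side's 28.652 N, so that mass slides down and the 10 kg mass slides up. Taking that direction as positive, Newton's second law for the whole system gives 54.058 − 28.652 = (10 + 7) a, so a = 25.406 / 17 = 1.4945 m/s².

1.49 m/s²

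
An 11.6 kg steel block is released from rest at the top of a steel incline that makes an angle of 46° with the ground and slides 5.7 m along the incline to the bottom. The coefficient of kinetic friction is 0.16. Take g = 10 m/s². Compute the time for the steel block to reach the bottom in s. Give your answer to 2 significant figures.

The weight component along the incline is mg sin 46° = 83.443 N and the normal force is N = mg cos 46° = 80.580 N.
Friction up the slope is f = μN = 0.16 × 80.580 = 12.893 N, so the net downslope force is 83.443 − 12.893 = 70.550 N and a = 70.550 / 11.6 = 6.0819 m/s².
Starting from rest, L = ½at², so t = √(2L/a) = √(2 × 5.7 / 6.0819) = 1.3691 s.

1.4 s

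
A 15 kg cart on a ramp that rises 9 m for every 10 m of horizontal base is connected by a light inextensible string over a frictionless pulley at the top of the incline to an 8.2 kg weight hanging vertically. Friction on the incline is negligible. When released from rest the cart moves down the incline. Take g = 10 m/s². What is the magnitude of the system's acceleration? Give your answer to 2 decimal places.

For the cart on the incline: the weight component along the slope is m₁g sin 41.99° = 15 × 10 × 0.6690 = 100.350 N and the normal force is N = m₁g cos 41.99° = 111.494 N.
Newton's second law for the cart (down-slope positive): 100.350 − T = 15 a. For the hanging weight (upward positive): T − 8.2 × 10 = 8.2 a.
Adding the two equations eliminates T: 18.350 = 23.2 a, so a = 0.7909 m/s².

0.79 m/s²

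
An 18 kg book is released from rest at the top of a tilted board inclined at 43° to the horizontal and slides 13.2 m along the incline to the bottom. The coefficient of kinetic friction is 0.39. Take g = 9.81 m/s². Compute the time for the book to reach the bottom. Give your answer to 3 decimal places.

The weight component along the incline is mg sin 43° = 120.427 N and the normal force is N = mg cos 43° = 129.142 N.
Friction up the slope is f = μN = 0.39 × 129.142 = 50.365 N, so the net downslope force is 120.427 − 50.365 = 70.062 N and a = 70.062 / 18 = 3.8923 m/s².
Starting from rest, L = ½at², so t = √(2L/a) = √(2 × 13.2 / 3.8923) = 2.6043 s.

2.604 s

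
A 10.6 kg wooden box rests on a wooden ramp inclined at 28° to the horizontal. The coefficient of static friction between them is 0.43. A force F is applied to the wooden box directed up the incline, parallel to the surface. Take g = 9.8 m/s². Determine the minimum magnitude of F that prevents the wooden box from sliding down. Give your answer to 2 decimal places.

The normal force is N = mg cos 28° = 91.721 N. With F at its minimum the wooden box is on the verge of sliding down, so static friction is at its maximum μ_s N = 0.43 × 91.721 = 39.440 N and acts up the slope.
Equilibrium along the incline: F + μ_s N = mg sin 28°, so F = 48.769 − 39.440 = 9.329 N.

9.33 N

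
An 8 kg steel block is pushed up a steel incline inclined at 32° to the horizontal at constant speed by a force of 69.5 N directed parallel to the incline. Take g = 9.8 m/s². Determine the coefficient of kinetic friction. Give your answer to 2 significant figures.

0.42

At constant speed ΣF = 0 along the incline. The applied 69.5 N acts up the slope; the weight component mg sin 32° = 41.546 N and kinetic friction μN both act down the slope.
So 69.5 = 41.546 + μ × 66.487, giving μ = (69.5 − 41.546) / 66.487 = 0.4204.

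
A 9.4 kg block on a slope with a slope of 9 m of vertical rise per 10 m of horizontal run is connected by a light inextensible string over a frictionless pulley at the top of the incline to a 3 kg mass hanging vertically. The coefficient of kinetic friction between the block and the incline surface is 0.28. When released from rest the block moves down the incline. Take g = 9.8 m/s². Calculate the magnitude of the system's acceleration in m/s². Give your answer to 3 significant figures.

1.05 m/s²

For the block on the incline: the weight component along the slope is m₁g sin 41.99° = 9.4 × 9.8 × 0.6690 = 61.628 N and the normal force is N = m₁g cos 41.99° = 68.472 N.
Kinetic friction opposes the block's motion down the incline: f = μN = 0.28 × 68.472 = 19.172 N acting up the slope.
Newton's second law for the block (down-slope positive): 61.628 − 19.172 − T = 9.4 a. For the hanging mass (upward positive): T − 3 × 9.8 = 3 a.
Adding the two equations eliminates T: 13.056 = 12.4 a, so a = 1.0529 m/s².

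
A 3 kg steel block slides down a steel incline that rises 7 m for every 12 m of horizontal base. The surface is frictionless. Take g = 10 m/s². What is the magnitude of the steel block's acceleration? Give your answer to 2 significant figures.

5.0 m/s²

Resolving the weight along the incline: the component pulling the steel block down the slope is mg sin 30.26° = 3 × 10 × 0.5039 = 15.117 N, and the normal force is N = mg cos 30.26° = 3 × 10 × 0.8638 = 25.914 N.
With no friction the net force along the incline is 15.117 N, so a = g sin 30.26° = 15.117 / 3 = 5.0390 m/s².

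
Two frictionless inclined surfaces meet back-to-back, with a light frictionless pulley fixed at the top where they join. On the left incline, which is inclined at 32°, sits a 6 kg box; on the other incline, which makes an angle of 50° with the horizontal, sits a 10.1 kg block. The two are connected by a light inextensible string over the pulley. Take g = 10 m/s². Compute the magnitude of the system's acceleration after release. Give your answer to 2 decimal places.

Resolve each weight along its own incline: the 6 kg mass has component 6 × 10 × sin 32° = 31.795 N down its slope, and the 10.1 kg mass has 10.1 × 10 × sin 50° = 77.370 N down its slope.
The 10.1 kg side's 77.370 N exceeds the other side's 31.795 N, so that mass slides down and the 6 kg mass slides up. Taking that direction as positive, Newton's second law for the whole system gives 77.370 − 31.795 = (6 + 10.1) a, so a = 45.575 / 16.1 = 2.8307 m/s².

2.83 m/s²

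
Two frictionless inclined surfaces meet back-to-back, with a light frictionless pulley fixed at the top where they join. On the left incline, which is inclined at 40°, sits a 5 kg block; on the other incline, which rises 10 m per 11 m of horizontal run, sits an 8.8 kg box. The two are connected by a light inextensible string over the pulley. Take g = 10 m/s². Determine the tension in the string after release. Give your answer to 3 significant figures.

41.9 N

Resolve each weight along its own incline: the 5 kg mass has component 5 × 10 × sin 40° = 32.139 N down its slope, and the 8.8 kg mass has 8.8 × 10 × sin 42.27° = 59.195 N down its slope.
The 8.8 kg side's 59.195 N exceeds the other side's 32.139 N, so that mass slides down and the 5 kg mass slides up. Taking that direction as positive, Newton's second law for the whole system gives 59.195 − 32.139 = (5 + 8.8) a, so a = 27.056 / 13.8 = 1.9606 m/s².
For the 5 kg mass (up-slope positive): T − 32.139 = 5 × 1.9606, so T = 41.942 N.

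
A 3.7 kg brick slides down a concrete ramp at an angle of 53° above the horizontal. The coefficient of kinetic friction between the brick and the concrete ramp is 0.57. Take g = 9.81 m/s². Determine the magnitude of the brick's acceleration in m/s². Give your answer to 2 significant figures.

Resolving the weight along the incline: the component pulling the brick down the slope is mg sin 53° = 3.7 × 9.81 × 0.7986 = 28.987 N, and the normal force is N = mg cos 53° = 3.7 × 9.81 × 0.6018 = 21.844 N.
Kinetic friction acts up the slope with magnitude f = μN = 0.57 × 21.844 = 12.451 N.
Net force along the incline is 28.987 − 12.451 = 16.536 N, so a = 16.536 / 3.7 = 4.4692 m/s².

4.5 m/s²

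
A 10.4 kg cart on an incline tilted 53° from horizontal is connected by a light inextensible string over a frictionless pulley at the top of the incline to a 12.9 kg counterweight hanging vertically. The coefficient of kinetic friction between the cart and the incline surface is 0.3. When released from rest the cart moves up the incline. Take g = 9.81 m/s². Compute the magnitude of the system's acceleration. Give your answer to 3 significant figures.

1.14 m/s²

For the cart on the incline: the weight component along the slope is m₁g sin 53° = 10.4 × 9.81 × 0.7986 = 81.476 N and the normal force is N = m₁g cos 53° = 61.400 N.
Kinetic friction opposes the cart's motion up the incline: f = μN = 0.3 × 61.400 = 18.420 N acting down the slope.
Newton's second law for the cart (up-slope positive): T − 81.476 − 18.420 = 10.4 a. For the hanging counterweight (downward positive): 12.9 × 9.81 − T = 12.9 a.
Adding the two equations eliminates T: 26.653 = 23.3 a, so a = 1.1439 m/s².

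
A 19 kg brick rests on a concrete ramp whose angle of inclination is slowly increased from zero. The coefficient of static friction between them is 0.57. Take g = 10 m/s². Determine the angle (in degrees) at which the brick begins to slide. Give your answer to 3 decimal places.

At the threshold of sliding, static friction is at its maximum μ_s N and exactly balances the weight component along the incline: mg sin θ = μ_s mg cos θ.
Hence tan θ = μ_s = 0.57, so θ = arctan(0.57) = 29.6831°.

29.683°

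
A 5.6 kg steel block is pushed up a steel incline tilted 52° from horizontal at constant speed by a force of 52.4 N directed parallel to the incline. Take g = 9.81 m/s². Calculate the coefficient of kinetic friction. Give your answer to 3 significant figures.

At constant speed ΣF = 0 along the incline. The applied 52.4 N acts up the slope; the weight component mg sin 52° = 43.290 N and kinetic friction μN both act down the slope.
So 52.4 = 43.290 + μ × 33.822, giving μ = (52.4 − 43.290) / 33.822 = 0.2694.

0.269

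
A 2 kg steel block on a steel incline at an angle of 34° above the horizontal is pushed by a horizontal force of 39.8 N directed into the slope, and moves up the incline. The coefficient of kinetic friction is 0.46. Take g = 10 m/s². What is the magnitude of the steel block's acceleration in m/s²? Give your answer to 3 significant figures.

1.97 m/s²

The horizontal push has components F cos 34° = 39.8 × 0.8290 = 32.994 N up the incline and F sin 34° = 39.8 × 0.5592 = 22.256 N pressing into the surface.
The normal force is therefore N = mg cos 34° + F sin 34° = 16.580 + 22.256 = 38.836 N, and kinetic friction down the slope is μN = 0.46 × 38.836 = 17.865 N.
Along the incline: F cos 34° − mg sin 34° − μN = ma, so 32.994 − 11.184 − 17.865 = 2 a, giving a = 1.9725 m/s².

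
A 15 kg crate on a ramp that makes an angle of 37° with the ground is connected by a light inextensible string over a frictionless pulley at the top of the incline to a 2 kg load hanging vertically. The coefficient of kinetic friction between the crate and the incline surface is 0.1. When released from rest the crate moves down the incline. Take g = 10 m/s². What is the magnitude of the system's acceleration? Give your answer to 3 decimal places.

3.429 m/s²

For the crate on the incline: the weight component along the slope is m₁g sin 37° = 15 × 10 × 0.6018 = 90.270 N and the normal force is N = m₁g cos 37° = 119.795 N.
Kinetic friction opposes the crate's motion down the incline: f = μN = 0.1 × 119.795 = 11.980 N acting up the slope.
Newton's second law for the crate (down-slope positive): 90.270 − 11.980 − T = 15 a. For the hanging load (upward positive): T − 2 × 10 = 2 a.
Adding the two equations eliminates T: 58.290 = 17 a, so a = 3.4288 m/s².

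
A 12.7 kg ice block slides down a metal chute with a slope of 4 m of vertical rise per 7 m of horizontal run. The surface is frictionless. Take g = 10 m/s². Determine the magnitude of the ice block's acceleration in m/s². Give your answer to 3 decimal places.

4.961 m/s²

Resolving the weight along the incline: the component pulling the ice block down the slope is mg sin 29.74° = 12.7 × 10 × 0.4961 = 63.005 N, and the normal force is N = mg cos 29.74° = 12.7 × 10 × 0.8682 = 110.261 N.
With no friction the net force along the incline is 63.005 N, so a = g sin 29.74° = 63.005 / 12.7 = 4.9610 m/s².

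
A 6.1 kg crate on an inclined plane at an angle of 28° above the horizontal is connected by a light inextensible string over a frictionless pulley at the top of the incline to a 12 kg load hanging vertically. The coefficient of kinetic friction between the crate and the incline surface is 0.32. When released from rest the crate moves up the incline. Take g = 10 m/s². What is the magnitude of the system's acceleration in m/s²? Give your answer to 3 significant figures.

For the crate on the incline: the weight component along the slope is m₁g sin 28° = 6.1 × 10 × 0.4695 = 28.639 N and the normal force is N = m₁g cos 28° = 53.860 N.
Kinetic friction opposes the crate's motion up the incline: f = μN = 0.32 × 53.860 = 17.235 N acting down the slope.
Newton's second law for the crate (up-slope positive): T − 28.639 − 17.235 = 6.1 a. For the hanging load (downward positive): 12 × 10 − T = 12 a.
Adding the two equations eliminates T: 74.126 = 18.1 a, so a = 4.0954 m/s².

4.10 m/s²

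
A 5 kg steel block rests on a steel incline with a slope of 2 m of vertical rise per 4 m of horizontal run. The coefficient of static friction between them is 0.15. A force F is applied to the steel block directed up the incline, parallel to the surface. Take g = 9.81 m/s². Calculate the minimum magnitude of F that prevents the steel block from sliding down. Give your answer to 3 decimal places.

15.355 N

The normal force is N = mg cos 26.57° = 43.872 N. With F at its minimum the steel block is on the verge of sliding down, so static friction is at its maximum μ_s N = 0.15 × 43.872 = 6.581 N and acts up the slope.
Equilibrium along the incline: F + μ_s N = mg sin 26.57°, so F = 21.936 − 6.581 = 15.355 N.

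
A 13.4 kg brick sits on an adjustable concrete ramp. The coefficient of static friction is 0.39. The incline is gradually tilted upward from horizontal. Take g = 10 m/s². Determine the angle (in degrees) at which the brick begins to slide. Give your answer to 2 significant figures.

21°

At the threshold of sliding, static friction is at its maximum μ_s N and exactly balances the weight component along the incline: mg sin θ = μ_s mg cos θ.
Hence tan θ = μ_s = 0.39, so θ = arctan(0.39) = 21.3058°.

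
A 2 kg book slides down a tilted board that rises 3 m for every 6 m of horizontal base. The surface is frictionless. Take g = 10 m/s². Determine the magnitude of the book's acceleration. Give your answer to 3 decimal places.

Resolving the weight along the incline: the component pulling the book down the slope is mg sin 26.57° = 2 × 10 × 0.4472 = 8.944 N, and the normal force is N = mg cos 26.57° = 2 × 10 × 0.8944 = 17.888 N.
With no friction the net force along the incline is 8.944 N, so a = g sin 26.57° = 8.944 / 2 = 4.4720 m/s².

4.472 m/s²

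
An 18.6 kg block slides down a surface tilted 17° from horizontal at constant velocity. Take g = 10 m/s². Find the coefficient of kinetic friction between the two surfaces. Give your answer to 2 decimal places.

At constant velocity the net force along the incline is zero: mg sin 17° = μ mg cos 17°.
So μ = tan 17° = 0.2924 / 0.9563 = 0.3058.

0.31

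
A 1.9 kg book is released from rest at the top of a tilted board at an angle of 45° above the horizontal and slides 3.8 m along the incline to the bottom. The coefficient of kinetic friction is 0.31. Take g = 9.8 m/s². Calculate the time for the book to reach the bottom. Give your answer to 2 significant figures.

1.3 s

The weight component along the incline is mg sin 45° = 13.166 N and the normal force is N = mg cos 45° = 13.166 N.
Friction up the slope is f = μN = 0.31 × 13.166 = 4.081 N, so the net downslope force is 13.166 − 4.081 = 9.085 N and a = 9.085 / 1.9 = 4.7816 m/s².
Starting from rest, L = ½at², so t = √(2L/a) = √(2 × 3.8 / 4.7816) = 1.2607 s.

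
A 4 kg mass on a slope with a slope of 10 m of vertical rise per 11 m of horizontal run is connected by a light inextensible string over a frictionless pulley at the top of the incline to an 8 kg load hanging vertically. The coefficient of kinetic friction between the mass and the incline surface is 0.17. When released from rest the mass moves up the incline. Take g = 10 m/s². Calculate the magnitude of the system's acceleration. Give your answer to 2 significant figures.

4.0 m/s²

For the mass on the incline: the weight component along the slope is m₁g sin 42.27° = 4 × 10 × 0.6727 = 26.908 N and the normal force is N = m₁g cos 42.27° = 29.598 N.
Kinetic friction opposes the mass's motion up the incline: f = μN = 0.17 × 29.598 = 5.032 N acting down the slope.
Newton's second law for the mass (up-slope positive): T − 26.908 − 5.032 = 4 a. For the hanging load (downward positive): 8 × 10 − T = 8 a.
Adding the two equations eliminates T: 48.060 = 12 a, so a = 4.0050 m/s².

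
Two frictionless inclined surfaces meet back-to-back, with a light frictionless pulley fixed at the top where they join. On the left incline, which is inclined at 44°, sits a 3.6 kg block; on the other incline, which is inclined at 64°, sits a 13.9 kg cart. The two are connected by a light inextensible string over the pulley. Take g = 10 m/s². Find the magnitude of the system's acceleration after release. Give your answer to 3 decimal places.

Resolve each weight along its own incline: the 3.6 kg mass has component 3.6 × 10 × sin 44° = 25.008 N down its slope, and the 13.9 kg mass has 13.9 × 10 × sin 64° = 124.932 N down its slope.
The 13.9 kg side's 124.932 N exceeds the other side's 25.008 N, so that mass slides down and the 3.6 kg mass slides up. Taking that direction as positive, Newton's second law for the whole system gives 124.932 − 25.008 = (3.6 + 13.9) a, so a = 99.924 / 17.5 = 5.7099 m/s².

5.710 m/s²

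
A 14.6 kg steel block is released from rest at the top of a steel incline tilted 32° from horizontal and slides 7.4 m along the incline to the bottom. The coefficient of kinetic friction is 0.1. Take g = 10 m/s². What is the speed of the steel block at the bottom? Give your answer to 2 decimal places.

The weight component along the incline is mg sin 32° = 77.368 N and the normal force is N = mg cos 32° = 123.815 N.
Friction up the slope is f = μN = 0.1 × 123.815 = 12.382 N, so the net downslope force is 77.368 − 12.382 = 64.986 N and a = 64.986 / 14.6 = 4.4511 m/s².
Starting from rest over a distance of 7.4 m, v² = 2aL = 2 × 4.4511 × 7.4 = 65.8763, so v = 8.1164 m/s.

8.12 m/s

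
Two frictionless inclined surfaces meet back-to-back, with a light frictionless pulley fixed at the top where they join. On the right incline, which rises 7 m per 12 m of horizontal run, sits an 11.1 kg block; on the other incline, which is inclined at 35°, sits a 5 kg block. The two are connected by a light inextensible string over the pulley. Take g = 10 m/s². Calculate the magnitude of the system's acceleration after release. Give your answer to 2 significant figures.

Resolve each weight along its own incline: the 11.1 kg mass has component 11.1 × 10 × sin 30.26° = 55.930 N down its slope, and the 5 kg mass has 5 × 10 × sin 35° = 28.679 N down its slope.
The 11.1 kg side's 55.930 N exceeds the other side's 28.679 N, so that mass slides down and the 5 kg mass slides up. Taking that direction as positive, Newton's second law for the whole system gives 55.930 − 28.679 = (11.1 + 5) a, so a = 27.251 / 16.1 = 1.6926 m/s².

1.7 m/s²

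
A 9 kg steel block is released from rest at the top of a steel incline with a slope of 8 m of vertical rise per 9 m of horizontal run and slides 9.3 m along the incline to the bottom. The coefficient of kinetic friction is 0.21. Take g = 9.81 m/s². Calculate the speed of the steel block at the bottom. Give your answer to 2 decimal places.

The weight component along the incline is mg sin 41.63° = 58.657 N and the normal force is N = mg cos 41.63° = 65.989 N.
Friction up the slope is f = μN = 0.21 × 65.989 = 13.858 N, so the net downslope force is 58.657 − 13.858 = 44.799 N and a = 44.799 / 9 = 4.9777 m/s².
Starting from rest over a distance of 9.3 m, v² = 2aL = 2 × 4.9777 × 9.3 = 92.5852, so v = 9.6221 m/s.

9.62 m/s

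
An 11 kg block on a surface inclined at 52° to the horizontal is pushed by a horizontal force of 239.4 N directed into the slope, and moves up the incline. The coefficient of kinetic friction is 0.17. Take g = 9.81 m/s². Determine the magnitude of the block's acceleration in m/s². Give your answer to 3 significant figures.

The horizontal push has components F cos 52° = 239.4 × 0.6157 = 147.399 N up the incline and F sin 52° = 239.4 × 0.7880 = 188.647 N pressing into the surface.
The normal force is therefore N = mg cos 52° + F sin 52° = 66.440 + 188.647 = 255.087 N, and kinetic friction down the slope is μN = 0.17 × 255.087 = 43.365 N.
Along the incline: F cos 52° − mg sin 52° − μN = ma, so 147.399 − 85.033 − 43.365 = 11 a, giving a = 1.7274 m/s².

1.73 m/s²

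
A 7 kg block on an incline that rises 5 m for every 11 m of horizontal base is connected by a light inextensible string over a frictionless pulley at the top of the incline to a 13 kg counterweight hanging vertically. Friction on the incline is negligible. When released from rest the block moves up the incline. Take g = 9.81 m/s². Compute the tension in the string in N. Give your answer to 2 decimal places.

For the block on the incline: the weight component along the slope is m₁g sin 24.44° = 7 × 9.81 × 0.4138 = 28.416 N and the normal force is N = m₁g cos 24.44° = 62.515 N.
Newton's second law for the block (up-slope positive): T − 28.416 = 7 a. For the hanging counterweight (downward positive): 13 × 9.81 − T = 13 a.
Adding the two equations eliminates T: 99.114 = 20 a, so a = 4.9557 m/s².
Then from the hanging counterweight's equation, T = 13 × (9.81 − 4.9557) = 63.106 N.

63.11 N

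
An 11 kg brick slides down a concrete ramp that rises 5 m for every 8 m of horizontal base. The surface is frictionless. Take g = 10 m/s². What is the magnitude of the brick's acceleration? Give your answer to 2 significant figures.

5.3 m/s²

Resolving the weight along the incline: the component pulling the brick down the slope is mg sin 32.01° = 11 × 10 × 0.5300 = 58.300 N, and the normal force is N = mg cos 32.01° = 11 × 10 × 0.8480 = 93.280 N.
With no friction the net force along the incline is 58.300 N, so a = g sin 32.01° = 58.300 / 11 = 5.3000 m/s².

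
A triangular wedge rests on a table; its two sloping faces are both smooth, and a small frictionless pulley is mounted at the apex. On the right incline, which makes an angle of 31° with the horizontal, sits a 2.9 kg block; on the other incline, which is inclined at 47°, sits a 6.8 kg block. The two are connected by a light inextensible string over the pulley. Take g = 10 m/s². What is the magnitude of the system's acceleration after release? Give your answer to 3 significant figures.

Resolve each weight along its own incline: the 2.9 kg mass has component 2.9 × 10 × sin 31° = 14.936 N down its slope, and the 6.8 kg mass has 6.8 × 10 × sin 47° = 49.732 N down its slope.
The 6.8 kg side's 49.732 N exceeds the other side's 14.936 N, so that mass slides down and the 2.9 kg mass slides up. Taking that direction as positive, Newton's second law for the whole system gives 49.732 − 14.936 = (2.9 + 6.8) a, so a = 34.796 / 9.7 = 3.5872 m/s².

3.59 m/s²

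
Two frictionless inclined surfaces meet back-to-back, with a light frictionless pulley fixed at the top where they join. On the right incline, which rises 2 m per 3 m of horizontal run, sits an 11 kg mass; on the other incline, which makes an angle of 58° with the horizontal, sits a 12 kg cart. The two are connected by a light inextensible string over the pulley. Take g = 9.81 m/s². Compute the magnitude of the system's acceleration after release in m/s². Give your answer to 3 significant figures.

Resolve each weight along its own incline: the 11 kg mass has component 11 × 9.81 × sin 33.69° = 59.858 N down its slope, and the 12 kg mass has 12 × 9.81 × sin 58° = 99.832 N down its slope.
The 12 kg side's 99.832 N exceeds the other side's 59.858 N, so that mass slides down and the 11 kg mass slides up. Taking that direction as positive, Newton's second law for the whole system gives 99.832 − 59.858 = (11 + 12) a, so a = 39.974 / 23 = 1.7380 m/s².

1.74 m/s²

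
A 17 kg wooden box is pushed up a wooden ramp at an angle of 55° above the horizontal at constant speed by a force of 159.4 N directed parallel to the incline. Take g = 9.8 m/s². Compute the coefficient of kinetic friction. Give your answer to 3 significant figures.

At constant speed ΣF = 0 along the incline. The applied 159.4 N acts up the slope; the weight component mg sin 55° = 136.471 N and kinetic friction μN both act down the slope.
So 159.4 = 136.471 + μ × 95.558, giving μ = (159.4 − 136.471) / 95.558 = 0.2399.

0.240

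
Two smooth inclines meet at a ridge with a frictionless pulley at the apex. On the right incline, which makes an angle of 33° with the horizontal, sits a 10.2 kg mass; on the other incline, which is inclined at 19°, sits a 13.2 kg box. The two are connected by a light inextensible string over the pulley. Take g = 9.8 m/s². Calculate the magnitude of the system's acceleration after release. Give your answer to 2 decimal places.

Resolve each weight along its own incline: the 10.2 kg mass has component 10.2 × 9.8 × sin 33° = 54.442 N down its slope, and the 13.2 kg mass has 13.2 × 9.8 × sin 19° = 42.115 N down its slope.
The 10.2 kg side's 54.442 N exceeds the other side's 42.115 N, so that mass slides down and the 13.2 kg mass slides up. Taking that direction as positive, Newton's second law for the whole system gives 54.442 − 42.115 = (10.2 + 13.2) a, so a = 12.327 / 23.4 = 0.5268 m/s².

0.53 m/s²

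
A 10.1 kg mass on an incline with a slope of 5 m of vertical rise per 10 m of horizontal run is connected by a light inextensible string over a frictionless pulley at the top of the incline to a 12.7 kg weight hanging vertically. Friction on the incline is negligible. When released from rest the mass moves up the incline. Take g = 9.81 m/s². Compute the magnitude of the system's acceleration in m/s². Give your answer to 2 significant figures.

For the mass on the incline: the weight component along the slope is m₁g sin 26.57° = 10.1 × 9.81 × 0.4472 = 44.309 N and the normal force is N = m₁g cos 26.57° = 88.621 N.
Newton's second law for the mass (up-slope positive): T − 44.309 = 10.1 a. For the hanging weight (downward positive): 12.7 × 9.81 − T = 12.7 a.
Adding the two equations eliminates T: 80.278 = 22.8 a, so a = 3.5210 m/s².

3.5 m/s²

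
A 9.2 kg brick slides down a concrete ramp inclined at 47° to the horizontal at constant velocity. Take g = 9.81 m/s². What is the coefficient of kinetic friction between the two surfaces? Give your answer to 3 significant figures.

1.07

At constant velocity the net force along the incline is zero: mg sin 47° = μ mg cos 47°.
So μ = tan 47° = 0.7314 / 0.6820 = 1.0724.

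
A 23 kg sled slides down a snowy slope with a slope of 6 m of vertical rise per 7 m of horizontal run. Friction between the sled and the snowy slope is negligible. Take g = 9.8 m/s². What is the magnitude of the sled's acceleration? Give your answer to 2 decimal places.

6.38 m/s²

Resolving the weight along the incline: the component pulling the sled down the slope is mg sin 40.60° = 23 × 9.8 × 0.6508 = 146.690 N, and the normal force is N = mg cos 40.60° = 23 × 9.8 × 0.7593 = 171.146 N.
With no friction the net force along the incline is 146.690 N, so a = g sin 40.60° = 146.690 / 23 = 6.3778 m/s².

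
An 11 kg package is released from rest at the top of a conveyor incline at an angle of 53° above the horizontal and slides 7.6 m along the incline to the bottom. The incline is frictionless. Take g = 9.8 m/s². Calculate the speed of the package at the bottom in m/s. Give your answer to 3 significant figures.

The weight component along the incline is mg sin 53° = 86.093 N and the normal force is N = mg cos 53° = 64.876 N.
With no friction, a = g sin 53° = 7.8266 m/s².
Starting from rest over a distance of 7.6 m, v² = 2aL = 2 × 7.8266 × 7.6 = 118.9643, so v = 10.9071 m/s.

10.9 m/s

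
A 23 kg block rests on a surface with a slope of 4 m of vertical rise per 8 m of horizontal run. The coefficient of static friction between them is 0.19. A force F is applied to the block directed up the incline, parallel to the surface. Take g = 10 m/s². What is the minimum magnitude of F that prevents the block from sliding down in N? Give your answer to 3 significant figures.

The normal force is N = mg cos 26.57° = 205.718 N. With F at its minimum the block is on the verge of sliding down, so static friction is at its maximum μ_s N = 0.19 × 205.718 = 39.086 N and acts up the slope.
Equilibrium along the incline: F + μ_s N = mg sin 26.57°, so F = 102.859 − 39.086 = 63.773 N.

63.8 N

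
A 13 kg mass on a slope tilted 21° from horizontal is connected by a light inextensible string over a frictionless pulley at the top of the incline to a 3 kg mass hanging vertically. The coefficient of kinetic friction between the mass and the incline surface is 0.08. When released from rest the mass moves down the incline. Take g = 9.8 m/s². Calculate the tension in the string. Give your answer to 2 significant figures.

For the mass on the incline: the weight component along the slope is m₁g sin 21° = 13 × 9.8 × 0.3584 = 45.660 N and the normal force is N = m₁g cos 21° = 118.938 N.
Kinetic friction opposes the mass's motion down the incline: f = μN = 0.08 × 118.938 = 9.515 N acting up the slope.
Newton's second law for the mass (down-slope positive): 45.660 − 9.515 − T = 13 a. For the hanging mass (upward positive): T − 3 × 9.8 = 3 a.
Adding the two equations eliminates T: 6.745 = 16 a, so a = 0.4216 m/s².
Then from the hanging mass's equation, T = 3 × (9.8 + 0.4216) = 30.665 N.

31 N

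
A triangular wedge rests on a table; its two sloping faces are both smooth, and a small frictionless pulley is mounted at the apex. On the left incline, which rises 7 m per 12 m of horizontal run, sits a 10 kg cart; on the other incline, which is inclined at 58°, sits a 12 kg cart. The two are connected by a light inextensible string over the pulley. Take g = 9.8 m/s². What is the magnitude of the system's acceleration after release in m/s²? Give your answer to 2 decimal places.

2.29 m/s²

Resolve each weight along its own incline: the 10 kg mass has component 10 × 9.8 × sin 30.26° = 49.379 N down its slope, and the 12 kg mass has 12 × 9.8 × sin 58° = 99.730 N down its slope.
The 12 kg side's 99.730 N exceeds the other side's 49.379 N, so that mass slides down and the 10 kg mass slides up. Taking that direction as positive, Newton's second law for the whole system gives 99.730 − 49.379 = (10 + 12) a, so a = 50.351 / 22 = 2.2887 m/s².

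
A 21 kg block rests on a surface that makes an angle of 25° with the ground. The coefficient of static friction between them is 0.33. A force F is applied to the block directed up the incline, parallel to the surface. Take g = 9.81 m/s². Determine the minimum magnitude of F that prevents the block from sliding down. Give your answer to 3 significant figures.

The normal force is N = mg cos 25° = 186.708 N. With F at its minimum the block is on the verge of sliding down, so static friction is at its maximum μ_s N = 0.33 × 186.708 = 61.614 N and acts up the slope.
Equilibrium along the incline: F + μ_s N = mg sin 25°, so F = 87.064 − 61.614 = 25.450 N.

25.4 N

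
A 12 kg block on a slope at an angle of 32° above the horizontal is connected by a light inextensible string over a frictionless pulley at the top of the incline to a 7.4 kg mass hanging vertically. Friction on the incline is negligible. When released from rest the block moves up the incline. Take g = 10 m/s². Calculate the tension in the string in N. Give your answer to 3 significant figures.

For the block on the incline: the weight component along the slope is m₁g sin 32° = 12 × 10 × 0.5299 = 63.588 N and the normal force is N = m₁g cos 32° = 101.766 N.
Newton's second law for the block (up-slope positive): T − 63.588 = 12 a. For the hanging mass (downward positive): 7.4 × 10 − T = 7.4 a.
Adding the two equations eliminates T: 10.412 = 19.4 a, so a = 0.5367 m/s².
Then from the hanging mass's equation, T = 7.4 × (10 − 0.5367) = 70.028 N.

70.0 N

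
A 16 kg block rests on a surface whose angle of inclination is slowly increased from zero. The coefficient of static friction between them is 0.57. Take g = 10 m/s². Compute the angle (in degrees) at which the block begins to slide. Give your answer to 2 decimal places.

At the threshold of sliding, static friction is at its maximum μ_s N and exactly balances the weight component along the incline: mg sin θ = μ_s mg cos θ.
Hence tan θ = μ_s = 0.57, so θ = arctan(0.57) = 29.6831°.

29.68°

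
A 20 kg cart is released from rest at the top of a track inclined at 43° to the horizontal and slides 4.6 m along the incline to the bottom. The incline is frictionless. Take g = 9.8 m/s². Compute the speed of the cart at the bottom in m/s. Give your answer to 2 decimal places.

The weight component along the incline is mg sin 43° = 133.672 N and the normal force is N = mg cos 43° = 143.345 N.
With no friction, a = g sin 43° = 6.6836 m/s².
Starting from rest over a distance of 4.6 m, v² = 2aL = 2 × 6.6836 × 4.6 = 61.4891, so v = 7.8415 m/s.

7.84 m/s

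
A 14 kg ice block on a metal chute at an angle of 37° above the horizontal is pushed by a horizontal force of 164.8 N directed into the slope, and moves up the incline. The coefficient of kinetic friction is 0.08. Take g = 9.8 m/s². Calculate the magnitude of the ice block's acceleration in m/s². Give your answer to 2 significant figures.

The horizontal push has components F cos 37° = 164.8 × 0.7986 = 131.609 N up the incline and F sin 37° = 164.8 × 0.6018 = 99.177 N pressing into the surface.
The normal force is therefore N = mg cos 37° + F sin 37° = 109.568 + 99.177 = 208.745 N, and kinetic friction down the slope is μN = 0.08 × 208.745 = 16.700 N.
Along the incline: F cos 37° − mg sin 37° − μN = ma, so 131.609 − 82.567 − 16.700 = 14 a, giving a = 2.3101 m/s².

2.3 m/s²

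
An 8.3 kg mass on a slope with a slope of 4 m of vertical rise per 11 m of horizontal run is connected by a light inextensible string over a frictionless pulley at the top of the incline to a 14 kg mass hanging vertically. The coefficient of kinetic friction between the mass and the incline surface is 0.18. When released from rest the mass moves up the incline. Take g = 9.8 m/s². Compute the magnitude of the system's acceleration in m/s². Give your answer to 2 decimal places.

4.29 m/s²

For the mass on the incline: the weight component along the slope is m₁g sin 19.98° = 8.3 × 9.8 × 0.3417 = 27.794 N and the normal force is N = m₁g cos 19.98° = 76.443 N.
Kinetic friction opposes the mass's motion up the incline: f = μN = 0.18 × 76.443 = 13.760 N acting down the slope.
Newton's second law for the mass (up-slope positive): T − 27.794 − 13.760 = 8.3 a. For the hanging mass (downward positive): 14 × 9.8 − T = 14 a.
Adding the two equations eliminates T: 95.646 = 22.3 a, so a = 4.2891 m/s².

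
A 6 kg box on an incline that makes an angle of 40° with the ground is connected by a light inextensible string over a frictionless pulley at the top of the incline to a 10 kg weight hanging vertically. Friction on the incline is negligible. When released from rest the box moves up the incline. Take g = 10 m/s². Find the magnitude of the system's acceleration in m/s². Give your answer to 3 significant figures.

For the box on the incline: the weight component along the slope is m₁g sin 40° = 6 × 10 × 0.6428 = 38.568 N and the normal force is N = m₁g cos 40° = 45.963 N.
Newton's second law for the box (up-slope positive): T − 38.568 = 6 a. For the hanging weight (downward positive): 10 × 10 − T = 10 a.
Adding the two equations eliminates T: 61.432 = 16 a, so a = 3.8395 m/s².

3.84 m/s²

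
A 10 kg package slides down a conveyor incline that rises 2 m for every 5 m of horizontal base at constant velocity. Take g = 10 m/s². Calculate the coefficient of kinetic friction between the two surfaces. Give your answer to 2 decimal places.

0.40

At constant velocity the net force along the incline is zero: mg sin 21.80° = μ mg cos 21.80°.
So μ = tan 21.80° = 0.3714 / 0.9285 = 0.4000.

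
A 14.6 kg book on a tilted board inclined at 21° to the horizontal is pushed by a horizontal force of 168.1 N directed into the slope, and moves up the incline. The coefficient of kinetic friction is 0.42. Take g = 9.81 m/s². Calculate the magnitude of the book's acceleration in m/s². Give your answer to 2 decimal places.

1.65 m/s²

The horizontal push has components F cos 21° = 168.1 × 0.9336 = 156.938 N up the incline and F sin 21° = 168.1 × 0.3584 = 60.247 N pressing into the surface.
The normal force is therefore N = mg cos 21° + F sin 21° = 133.716 + 60.247 = 193.963 N, and kinetic friction down the slope is μN = 0.42 × 193.963 = 81.464 N.
Along the incline: F cos 21° − mg sin 21° − μN = ma, so 156.938 − 51.332 − 81.464 = 14.6 a, giving a = 1.6536 m/s².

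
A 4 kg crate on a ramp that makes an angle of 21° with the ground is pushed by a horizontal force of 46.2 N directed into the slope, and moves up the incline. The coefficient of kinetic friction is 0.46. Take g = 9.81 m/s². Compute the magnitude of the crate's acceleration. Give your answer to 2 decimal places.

1.15 m/s²

The horizontal push has components F cos 21° = 46.2 × 0.9336 = 43.132 N up the incline and F sin 21° = 46.2 × 0.3584 = 16.558 N pressing into the surface.
The normal force is therefore N = mg cos 21° + F sin 21° = 36.634 + 16.558 = 53.192 N, and kinetic friction down the slope is μN = 0.46 × 53.192 = 24.468 N.
Along the incline: F cos 21° − mg sin 21° − μN = ma, so 43.132 − 14.064 − 24.468 = 4 a, giving a = 1.1500 m/s².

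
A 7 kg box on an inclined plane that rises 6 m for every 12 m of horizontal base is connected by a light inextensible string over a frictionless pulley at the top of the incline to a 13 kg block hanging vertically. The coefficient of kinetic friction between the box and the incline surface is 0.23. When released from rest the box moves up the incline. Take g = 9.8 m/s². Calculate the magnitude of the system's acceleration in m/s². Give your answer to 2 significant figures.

For the box on the incline: the weight component along the slope is m₁g sin 26.57° = 7 × 9.8 × 0.4472 = 30.678 N and the normal force is N = m₁g cos 26.57° = 61.358 N.
Kinetic friction opposes the box's motion up the incline: f = μN = 0.23 × 61.358 = 14.112 N acting down the slope.
Newton's second law for the box (up-slope positive): T − 30.678 − 14.112 = 7 a. For the hanging block (downward positive): 13 × 9.8 − T = 13 a.
Adding the two equations eliminates T: 82.610 = 20 a, so a = 4.1305 m/s².

4.1 m/s²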